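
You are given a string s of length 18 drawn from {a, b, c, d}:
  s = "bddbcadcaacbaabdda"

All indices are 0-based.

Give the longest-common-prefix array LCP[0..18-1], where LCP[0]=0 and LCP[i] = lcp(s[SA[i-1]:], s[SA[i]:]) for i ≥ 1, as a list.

[0, 1, 2, 1, 1, 1, 0, 1, 1, 3, 0, 2, 1, 0, 1, 1, 1, 2]

rank | idx | suffix
   0 |  17 | a
   1 |  12 | aabdda
   2 |   8 | aacbaabdda
   3 |  13 | abdda
   4 |   9 | acbaabdda
   5 |   5 | adcaacbaabdda
   6 |  11 | baabdda
   7 |   3 | bcadcaacbaabdda
   8 |  14 | bdda
   9 |   0 | bddbcadcaacbaabdda
  10 |   7 | caacbaabdda
  11 |   4 | cadcaacbaabdda
  12 |  10 | cbaabdda
  13 |  16 | da
  14 |   2 | dbcadcaacbaabdda
  15 |   6 | dcaacbaabdda
  16 |  15 | dda
  17 |   1 | ddbcadcaacbaabdda

SA = [17, 12, 8, 13, 9, 5, 11, 3, 14, 0, 7, 4, 10, 16, 2, 6, 15, 1]
rank  pair      lcp
   1  s[17:],s[12:]  1  'a'
   2  s[12:],s[8:]  2  'aa'
   3  s[8:],s[13:]  1  'a'
   4  s[13:],s[9:]  1  'a'
   5  s[9:],s[5:]  1  'a'
   6  s[5:],s[11:]  0  ''
   7  s[11:],s[3:]  1  'b'
   8  s[3:],s[14:]  1  'b'
   9  s[14:],s[0:]  3  'bdd'
  10  s[0:],s[7:]  0  ''
  11  s[7:],s[4:]  2  'ca'
  12  s[4:],s[10:]  1  'c'
  13  s[10:],s[16:]  0  ''
  14  s[16:],s[2:]  1  'd'
  15  s[2:],s[6:]  1  'd'
  16  s[6:],s[15:]  1  'd'
  17  s[15:],s[1:]  2  'dd'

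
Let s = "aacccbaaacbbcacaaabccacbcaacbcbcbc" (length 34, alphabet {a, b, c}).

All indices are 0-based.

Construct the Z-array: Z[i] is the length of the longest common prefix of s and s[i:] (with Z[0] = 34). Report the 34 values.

[34, 1, 0, 0, 0, 0, 2, 3, 1, 0, 0, 0, 0, 1, 0, 2, 2, 1, 0, 0, 0, 1, 0, 0, 0, 3, 1, 0, 0, 0, 0, 0, 0, 0]

Z[0]=34
i=1: fresh scan; Z[1]=1 extend→box=[1,2)
i=2: fresh scan; Z[2]=0
i=3: fresh scan; Z[3]=0
i=4: fresh scan; Z[4]=0
i=5: fresh scan; Z[5]=0
i=6: fresh scan; Z[6]=2 extend→box=[6,8)
i=7: min(r-i=1, Z[1]=1)=1; Z[7]=3 extend→box=[7,10)
i=8: min(r-i=2, Z[1]=1)=1; Z[8]=1
i=9: min(r-i=1, Z[2]=0)=0; Z[9]=0
i=10: fresh scan; Z[10]=0
i=11: fresh scan; Z[11]=0
i=12: fresh scan; Z[12]=0
i=13: fresh scan; Z[13]=1 extend→box=[13,14)
i=14: fresh scan; Z[14]=0
i=15: fresh scan; Z[15]=2 extend→box=[15,17)
i=16: min(r-i=1, Z[1]=1)=1; Z[16]=2 extend→box=[16,18)
i=17: min(r-i=1, Z[1]=1)=1; Z[17]=1
i=18: fresh scan; Z[18]=0
i=19: fresh scan; Z[19]=0
i=20: fresh scan; Z[20]=0
i=21: fresh scan; Z[21]=1 extend→box=[21,22)
i=22: fresh scan; Z[22]=0
i=23: fresh scan; Z[23]=0
i=24: fresh scan; Z[24]=0
i=25: fresh scan; Z[25]=3 extend→box=[25,28)
i=26: min(r-i=2, Z[1]=1)=1; Z[26]=1
i=27: min(r-i=1, Z[2]=0)=0; Z[27]=0
i=28: fresh scan; Z[28]=0
i=29: fresh scan; Z[29]=0
i=30: fresh scan; Z[30]=0
i=31: fresh scan; Z[31]=0
i=32: fresh scan; Z[32]=0
i=33: fresh scan; Z[33]=0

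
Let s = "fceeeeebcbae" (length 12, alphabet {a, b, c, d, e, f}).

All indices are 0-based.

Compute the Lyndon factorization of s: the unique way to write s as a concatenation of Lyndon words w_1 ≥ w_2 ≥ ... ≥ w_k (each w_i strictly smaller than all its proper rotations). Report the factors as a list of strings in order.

["f", "ceeeee", "bc", "b", "ae"]

emit factor 1: 'f' (i=0, period=1)
emit factor 2: 'ceeeee' (i=1, period=6)
emit factor 3: 'bc' (i=7, period=2)
emit factor 4: 'b' (i=9, period=1)
emit factor 5: 'ae' (i=10, period=2)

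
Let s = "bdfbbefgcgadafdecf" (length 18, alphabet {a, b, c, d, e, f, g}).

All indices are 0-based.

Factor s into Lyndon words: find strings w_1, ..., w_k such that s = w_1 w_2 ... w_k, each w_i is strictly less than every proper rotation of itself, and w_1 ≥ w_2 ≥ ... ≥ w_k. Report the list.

emit factor 1: 'bdf' (i=0, period=3)
emit factor 2: 'bbefgcg' (i=3, period=7)
emit factor 3: 'adafdecf' (i=10, period=8)

["bdf", "bbefgcg", "adafdecf"]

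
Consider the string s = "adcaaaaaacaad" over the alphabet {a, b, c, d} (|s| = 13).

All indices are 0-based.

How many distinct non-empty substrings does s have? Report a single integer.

rank | idx | suffix
   0 |   3 | aaaaaacaad
   1 |   4 | aaaaacaad
   2 |   5 | aaaacaad
   3 |   6 | aaacaad
   4 |   7 | aacaad
   5 |  10 | aad
   6 |   8 | acaad
   7 |  11 | ad
   8 |   0 | adcaaaaaacaad
   9 |   2 | caaaaaacaad
  10 |   9 | caad
  11 |  12 | d
  12 |   1 | dcaaaaaacaad

SA = [3, 4, 5, 6, 7, 10, 8, 11, 0, 2, 9, 12, 1]
[i] adj suffixes → lcp
  [1] 3/4 → 5 ('aaaaa')
  [2] 4/5 → 4 ('aaaa')
  [3] 5/6 → 3 ('aaa')
  [4] 6/7 → 2 ('aa')
  [5] 7/10 → 2 ('aa')
  [6] 10/8 → 1 ('a')
  [7] 8/11 → 1 ('a')
  [8] 11/0 → 2 ('ad')
  [9] 0/2 → 0 ('')
  [10] 2/9 → 3 ('caa')
  [11] 9/12 → 0 ('')
  [12] 12/1 → 1 ('d')

n(n+1)/2 = 13·14/2 = 91
Σ LCP = 0 + 5 + 4 + 3 + 2 + 2 + 1 + 1 + 2 + 0 + 3 + 0 + 1 = 24
distinct = 91 − 24 = 67

67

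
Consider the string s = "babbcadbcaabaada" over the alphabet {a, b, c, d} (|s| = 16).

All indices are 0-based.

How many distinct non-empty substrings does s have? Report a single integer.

rank→(start, suffix):
  0 → (15, 'a')
  1 → (9, 'aabaada')
  2 → (12, 'aada')
  3 → (10, 'abaada')
  4 → (1, 'abbcadbcaabaada')
  5 → (13, 'ada')
  6 → (5, 'adbcaabaada')
  7 → (11, 'baada')
  8 → (0, 'babbcadbcaabaada')
  9 → (2, 'bbcadbcaabaada')
  10 → (7, 'bcaabaada')
  11 → (3, 'bcadbcaabaada')
  12 → (8, 'caabaada')
  13 → (4, 'cadbcaabaada')
  14 → (14, 'da')
  15 → (6, 'dbcaabaada')

SA = [15, 9, 12, 10, 1, 13, 5, 11, 0, 2, 7, 3, 8, 4, 14, 6]
[i] adj suffixes → lcp
  [1] 15/9 → 1 ('a')
  [2] 9/12 → 2 ('aa')
  [3] 12/10 → 1 ('a')
  [4] 10/1 → 2 ('ab')
  [5] 1/13 → 1 ('a')
  [6] 13/5 → 2 ('ad')
  [7] 5/11 → 0 ('')
  [8] 11/0 → 2 ('ba')
  [9] 0/2 → 1 ('b')
  [10] 2/7 → 1 ('b')
  [11] 7/3 → 3 ('bca')
  [12] 3/8 → 0 ('')
  [13] 8/4 → 2 ('ca')
  [14] 4/14 → 0 ('')
  [15] 14/6 → 1 ('d')

n(n+1)/2 = 16·17/2 = 136
Σ LCP = 0 + 1 + 2 + 1 + 2 + 1 + 2 + 0 + 2 + 1 + 1 + 3 + 0 + 2 + 0 + 1 = 19
distinct = 136 − 19 = 117

117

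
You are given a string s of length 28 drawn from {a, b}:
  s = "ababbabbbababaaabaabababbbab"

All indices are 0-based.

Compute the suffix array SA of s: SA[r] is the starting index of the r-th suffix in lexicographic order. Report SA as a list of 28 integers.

sorted suffixes:
  #0 SA[0]=13  'aaabaabababbbab'
  #1 SA[1]=14  'aabaabababbbab'
  #2 SA[2]=17  'aabababbbab'
  #3 SA[3]=26  'ab'
  #4 SA[4]=11  'abaaabaabababbbab'
  #5 SA[5]=15  'abaabababbbab'
  #6 SA[6]=9  'ababaaabaabababbbab'
  #7 SA[7]=18  'abababbbab'
  #8 SA[8]=0  'ababbabbbababaaabaabababbbab'
  #9 SA[9]=20  'ababbbab'
  #10 SA[10]=2  'abbabbbababaaabaabababbbab'
  #11 SA[11]=22  'abbbab'
  #12 SA[12]=5  'abbbababaaabaabababbbab'
  #13 SA[13]=27  'b'
  #14 SA[14]=12  'baaabaabababbbab'
  #15 SA[15]=16  'baabababbbab'
  #16 SA[16]=25  'bab'
  #17 SA[17]=10  'babaaabaabababbbab'
  #18 SA[18]=8  'bababaaabaabababbbab'
  #19 SA[19]=19  'bababbbab'
  #20 SA[20]=1  'babbabbbababaaabaabababbbab'
  #21 SA[21]=21  'babbbab'
  #22 SA[22]=4  'babbbababaaabaabababbbab'
  #23 SA[23]=24  'bbab'
  #24 SA[24]=7  'bbababaaabaabababbbab'
  #25 SA[25]=3  'bbabbbababaaabaabababbbab'
  #26 SA[26]=23  'bbbab'
  #27 SA[27]=6  'bbbababaaabaabababbbab'

[13, 14, 17, 26, 11, 15, 9, 18, 0, 20, 2, 22, 5, 27, 12, 16, 25, 10, 8, 19, 1, 21, 4, 24, 7, 3, 23, 6]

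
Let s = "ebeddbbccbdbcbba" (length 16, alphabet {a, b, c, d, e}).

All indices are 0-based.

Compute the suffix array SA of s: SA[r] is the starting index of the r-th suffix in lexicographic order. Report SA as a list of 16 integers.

[15, 14, 13, 5, 11, 6, 9, 1, 12, 8, 7, 4, 10, 3, 0, 2]

sorted suffixes:
  #0 SA[0]=15  'a'
  #1 SA[1]=14  'ba'
  #2 SA[2]=13  'bba'
  #3 SA[3]=5  'bbccbdbcbba'
  #4 SA[4]=11  'bcbba'
  #5 SA[5]=6  'bccbdbcbba'
  #6 SA[6]=9  'bdbcbba'
  #7 SA[7]=1  'beddbbccbdbcbba'
  #8 SA[8]=12  'cbba'
  #9 SA[9]=8  'cbdbcbba'
  #10 SA[10]=7  'ccbdbcbba'
  #11 SA[11]=4  'dbbccbdbcbba'
  #12 SA[12]=10  'dbcbba'
  #13 SA[13]=3  'ddbbccbdbcbba'
  #14 SA[14]=0  'ebeddbbccbdbcbba'
  #15 SA[15]=2  'eddbbccbdbcbba'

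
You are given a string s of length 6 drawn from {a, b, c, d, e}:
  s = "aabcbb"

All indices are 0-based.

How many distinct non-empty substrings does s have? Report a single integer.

sorted suffixes:
  #0 SA[0]=0  'aabcbb'
  #1 SA[1]=1  'abcbb'
  #2 SA[2]=5  'b'
  #3 SA[3]=4  'bb'
  #4 SA[4]=2  'bcbb'
  #5 SA[5]=3  'cbb'

SA = [0, 1, 5, 4, 2, 3]
[i] adj suffixes → lcp
  [1] 0/1 → 1 ('a')
  [2] 1/5 → 0 ('')
  [3] 5/4 → 1 ('b')
  [4] 4/2 → 1 ('b')
  [5] 2/3 → 0 ('')

n(n+1)/2 = 6·7/2 = 21
Σ LCP = 0 + 1 + 0 + 1 + 1 + 0 = 3
distinct = 21 − 3 = 18

18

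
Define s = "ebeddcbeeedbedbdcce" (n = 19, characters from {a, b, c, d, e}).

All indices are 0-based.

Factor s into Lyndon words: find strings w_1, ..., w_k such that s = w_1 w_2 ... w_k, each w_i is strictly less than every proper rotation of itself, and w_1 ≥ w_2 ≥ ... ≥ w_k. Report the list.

emit factor 1: 'e' (i=0, period=1)
emit factor 2: 'beddcbeeed' (i=1, period=10)
emit factor 3: 'bed' (i=11, period=3)
emit factor 4: 'bdcce' (i=14, period=5)

["e", "beddcbeeed", "bed", "bdcce"]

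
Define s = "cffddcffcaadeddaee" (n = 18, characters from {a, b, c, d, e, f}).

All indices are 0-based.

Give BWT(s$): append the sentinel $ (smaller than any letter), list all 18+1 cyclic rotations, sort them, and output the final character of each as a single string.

ecadfd$ddefaedaffcc

rank  rotation             last
    0  $cffddcffcaadeddaee  e
    1  aadeddaee$cffddcffc  c
    2  adeddaee$cffddcffca  a
    3  aee$cffddcffcaadedd  d
    4  caadeddaee$cffddcff  f
    5  cffcaadeddaee$cffdd  d
    6  cffddcffcaadeddaee$  $
    7  daee$cffddcffcaaded  d
    8  dcffcaadeddaee$cffd  d
    9  ddaee$cffddcffcaade  e
   10  ddcffcaadeddaee$cff  f
   11  deddaee$cffddcffcaa  a
   12  e$cffddcffcaadeddae  e
   13  eddaee$cffddcffcaad  d
   14  ee$cffddcffcaadedda  a
   15  fcaadeddaee$cffddcf  f
   16  fddcffcaadeddaee$cf  f
   17  ffcaadeddaee$cffddc  c
   18  ffddcffcaadeddaee$c  c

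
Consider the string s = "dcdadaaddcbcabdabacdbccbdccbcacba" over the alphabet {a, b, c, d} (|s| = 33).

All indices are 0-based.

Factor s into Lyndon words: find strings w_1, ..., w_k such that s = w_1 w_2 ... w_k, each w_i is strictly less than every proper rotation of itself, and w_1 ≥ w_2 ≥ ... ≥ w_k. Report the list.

["d", "cd", "ad", "aaddcbcabdabacdbccbdccbcacb", "a"]

emit factor 1: 'd' (i=0, period=1)
emit factor 2: 'cd' (i=1, period=2)
emit factor 3: 'ad' (i=3, period=2)
emit factor 4: 'aaddcbcabdabacdbccbdccbcacb' (i=5, period=27)
emit factor 5: 'a' (i=32, period=1)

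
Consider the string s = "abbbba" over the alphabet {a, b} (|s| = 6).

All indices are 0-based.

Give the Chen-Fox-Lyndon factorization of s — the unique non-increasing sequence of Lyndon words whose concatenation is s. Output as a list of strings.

emit factor 1: 'abbbb' (i=0, period=5)
emit factor 2: 'a' (i=5, period=1)

["abbbb", "a"]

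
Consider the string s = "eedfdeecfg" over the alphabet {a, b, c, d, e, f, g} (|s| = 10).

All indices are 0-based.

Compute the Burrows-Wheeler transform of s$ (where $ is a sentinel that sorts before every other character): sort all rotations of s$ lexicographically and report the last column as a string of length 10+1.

rank  rotation     last
    0  $eedfdeecfg  g
    1  cfg$eedfdee  e
    2  deecfg$eedf  f
    3  dfdeecfg$ee  e
    4  ecfg$eedfde  e
    5  edfdeecfg$e  e
    6  eecfg$eedfd  d
    7  eedfdeecfg$  $
    8  fdeecfg$eed  d
    9  fg$eedfdeec  c
   10  g$eedfdeecf  f

gefeeed$dcf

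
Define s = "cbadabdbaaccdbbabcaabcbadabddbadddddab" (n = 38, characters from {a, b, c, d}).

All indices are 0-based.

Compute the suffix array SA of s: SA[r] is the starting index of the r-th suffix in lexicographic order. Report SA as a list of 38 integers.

sorted suffixes:
  #0 SA[0]=18  'aabcbadabddbadddddab'
  #1 SA[1]=8  'aaccdbbabcaabcbadabddbadddddab'
  #2 SA[2]=36  'ab'
  #3 SA[3]=15  'abcaabcbadabddbadddddab'
  #4 SA[4]=19  'abcbadabddbadddddab'
  #5 SA[5]=4  'abdbaaccdbbabcaabcbadabddbadddddab'
  #6 SA[6]=25  'abddbadddddab'
  #7 SA[7]=9  'accdbbabcaabcbadabddbadddddab'
  #8 SA[8]=2  'adabdbaaccdbbabcaabcbadabddbadddddab'
  #9 SA[9]=23  'adabddbadddddab'
  #10 SA[10]=30  'adddddab'
  #11 SA[11]=37  'b'
  #12 SA[12]=7  'baaccdbbabcaabcbadabddbadddddab'
  #13 SA[13]=14  'babcaabcbadabddbadddddab'
  #14 SA[14]=1  'badabdbaaccdbbabcaabcbadabddbadddddab'
  #15 SA[15]=22  'badabddbadddddab'
  #16 SA[16]=29  'badddddab'
  #17 SA[17]=13  'bbabcaabcbadabddbadddddab'
  #18 SA[18]=16  'bcaabcbadabddbadddddab'
  #19 SA[19]=20  'bcbadabddbadddddab'
  #20 SA[20]=5  'bdbaaccdbbabcaabcbadabddbadddddab'
  #21 SA[21]=26  'bddbadddddab'
  #22 SA[22]=17  'caabcbadabddbadddddab'
  #23 SA[23]=0  'cbadabdbaaccdbbabcaabcbadabddbadddddab'
  #24 SA[24]=21  'cbadabddbadddddab'
  #25 SA[25]=10  'ccdbbabcaabcbadabddbadddddab'
  #26 SA[26]=11  'cdbbabcaabcbadabddbadddddab'
  #27 SA[27]=35  'dab'
  #28 SA[28]=3  'dabdbaaccdbbabcaabcbadabddbadddddab'
  #29 SA[29]=24  'dabddbadddddab'
  #30 SA[30]=6  'dbaaccdbbabcaabcbadabddbadddddab'
  #31 SA[31]=28  'dbadddddab'
  #32 SA[32]=12  'dbbabcaabcbadabddbadddddab'
  #33 SA[33]=34  'ddab'
  #34 SA[34]=27  'ddbadddddab'
  #35 SA[35]=33  'dddab'
  #36 SA[36]=32  'ddddab'
  #37 SA[37]=31  'dddddab'

[18, 8, 36, 15, 19, 4, 25, 9, 2, 23, 30, 37, 7, 14, 1, 22, 29, 13, 16, 20, 5, 26, 17, 0, 21, 10, 11, 35, 3, 24, 6, 28, 12, 34, 27, 33, 32, 31]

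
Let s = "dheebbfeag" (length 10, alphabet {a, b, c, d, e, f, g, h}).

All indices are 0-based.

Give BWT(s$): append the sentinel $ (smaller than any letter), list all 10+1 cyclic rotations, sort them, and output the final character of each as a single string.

rank  rotation     last
    0  $dheebbfeag  g
    1  ag$dheebbfe  e
    2  bbfeag$dhee  e
    3  bfeag$dheeb  b
    4  dheebbfeag$  $
    5  eag$dheebbf  f
    6  ebbfeag$dhe  e
    7  eebbfeag$dh  h
    8  feag$dheebb  b
    9  g$dheebbfea  a
   10  heebbfeag$d  d

geeb$fehbad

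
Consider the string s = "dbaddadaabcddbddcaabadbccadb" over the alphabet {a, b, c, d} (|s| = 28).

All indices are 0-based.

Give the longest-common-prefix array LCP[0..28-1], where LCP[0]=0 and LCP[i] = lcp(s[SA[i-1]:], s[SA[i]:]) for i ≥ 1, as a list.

rank | idx | suffix
   0 |  17 | aabadbccadb
   1 |   7 | aabcddbddcaabadbccadb
   2 |  18 | abadbccadb
   3 |   8 | abcddbddcaabadbccadb
   4 |   5 | adaabcddbddcaabadbccadb
   5 |  25 | adb
   6 |  20 | adbccadb
   7 |   2 | addadaabcddbddcaabadbccadb
   8 |  27 | b
   9 |  19 | badbccadb
  10 |   1 | baddadaabcddbddcaabadbccadb
  11 |  22 | bccadb
  12 |   9 | bcddbddcaabadbccadb
  13 |  13 | bddcaabadbccadb
  14 |  16 | caabadbccadb
  15 |  24 | cadb
  16 |  23 | ccadb
  17 |  10 | cddbddcaabadbccadb
  18 |   6 | daabcddbddcaabadbccadb
  19 |   4 | dadaabcddbddcaabadbccadb
  20 |  26 | db
  21 |   0 | dbaddadaabcddbddcaabadbccadb
  22 |  21 | dbccadb
  23 |  12 | dbddcaabadbccadb
  24 |  15 | dcaabadbccadb
  25 |   3 | ddadaabcddbddcaabadbccadb
  26 |  11 | ddbddcaabadbccadb
  27 |  14 | ddcaabadbccadb

SA = [17, 7, 18, 8, 5, 25, 20, 2, 27, 19, 1, 22, 9, 13, 16, 24, 23, 10, 6, 4, 26, 0, 21, 12, 15, 3, 11, 14]
[i] adj suffixes → lcp
  [1] 17/7 → 3 ('aab')
  [2] 7/18 → 1 ('a')
  [3] 18/8 → 2 ('ab')
  [4] 8/5 → 1 ('a')
  [5] 5/25 → 2 ('ad')
  [6] 25/20 → 3 ('adb')
  [7] 20/2 → 2 ('ad')
  [8] 2/27 → 0 ('')
  [9] 27/19 → 1 ('b')
  [10] 19/1 → 3 ('bad')
  [11] 1/22 → 1 ('b')
  [12] 22/9 → 2 ('bc')
  [13] 9/13 → 1 ('b')
  [14] 13/16 → 0 ('')
  [15] 16/24 → 2 ('ca')
  [16] 24/23 → 1 ('c')
  [17] 23/10 → 1 ('c')
  [18] 10/6 → 0 ('')
  [19] 6/4 → 2 ('da')
  [20] 4/26 → 1 ('d')
  [21] 26/0 → 2 ('db')
  [22] 0/21 → 2 ('db')
  [23] 21/12 → 2 ('db')
  [24] 12/15 → 1 ('d')
  [25] 15/3 → 1 ('d')
  [26] 3/11 → 2 ('dd')
  [27] 11/14 → 2 ('dd')

[0, 3, 1, 2, 1, 2, 3, 2, 0, 1, 3, 1, 2, 1, 0, 2, 1, 1, 0, 2, 1, 2, 2, 2, 1, 1, 2, 2]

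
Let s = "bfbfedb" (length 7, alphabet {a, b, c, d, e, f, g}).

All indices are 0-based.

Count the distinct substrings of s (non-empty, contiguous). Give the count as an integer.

24

sorted suffixes:
  #0 SA[0]=6  'b'
  #1 SA[1]=0  'bfbfedb'
  #2 SA[2]=2  'bfedb'
  #3 SA[3]=5  'db'
  #4 SA[4]=4  'edb'
  #5 SA[5]=1  'fbfedb'
  #6 SA[6]=3  'fedb'

SA = [6, 0, 2, 5, 4, 1, 3]
rank  pair      lcp
   1  s[6:],s[0:]  1  'b'
   2  s[0:],s[2:]  2  'bf'
   3  s[2:],s[5:]  0  ''
   4  s[5:],s[4:]  0  ''
   5  s[4:],s[1:]  0  ''
   6  s[1:],s[3:]  1  'f'

n(n+1)/2 = 7·8/2 = 28
Σ LCP = 0 + 1 + 2 + 0 + 0 + 0 + 1 = 4
distinct = 28 − 4 = 24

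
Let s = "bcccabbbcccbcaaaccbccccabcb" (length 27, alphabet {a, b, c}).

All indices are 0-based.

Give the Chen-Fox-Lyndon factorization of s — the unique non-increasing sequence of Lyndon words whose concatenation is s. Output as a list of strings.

["bccc", "abbbcccbc", "aaaccbccccabcb"]

emit factor 1: 'bccc' (i=0, period=4)
emit factor 2: 'abbbcccbc' (i=4, period=9)
emit factor 3: 'aaaccbccccabcb' (i=13, period=14)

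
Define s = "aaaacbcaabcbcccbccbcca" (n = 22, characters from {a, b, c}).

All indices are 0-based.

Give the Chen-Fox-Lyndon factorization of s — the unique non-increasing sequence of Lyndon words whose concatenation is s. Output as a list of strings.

emit factor 1: 'aaaacbcaabcbcccbccbcc' (i=0, period=21)
emit factor 2: 'a' (i=21, period=1)

["aaaacbcaabcbcccbccbcc", "a"]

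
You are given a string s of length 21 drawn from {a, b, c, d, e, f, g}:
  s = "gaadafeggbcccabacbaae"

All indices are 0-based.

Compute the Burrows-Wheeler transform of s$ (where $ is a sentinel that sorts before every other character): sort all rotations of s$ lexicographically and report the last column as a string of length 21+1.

egbcbaadcagcacbaafa$ge

rank  rotation                last
    0  $gaadafeggbcccabacbaae  e
    1  aadafeggbcccabacbaae$g  g
    2  aae$gaadafeggbcccabacb  b
    3  abacbaae$gaadafeggbccc  c
    4  acbaae$gaadafeggbcccab  b
    5  adafeggbcccabacbaae$ga  a
    6  ae$gaadafeggbcccabacba  a
    7  afeggbcccabacbaae$gaad  d
    8  baae$gaadafeggbcccabac  c
    9  bacbaae$gaadafeggbccca  a
   10  bcccabacbaae$gaadafegg  g
   11  cabacbaae$gaadafeggbcc  c
   12  cbaae$gaadafeggbcccaba  a
   13  ccabacbaae$gaadafeggbc  c
   14  cccabacbaae$gaadafeggb  b
   15  dafeggbcccabacbaae$gaa  a
   16  e$gaadafeggbcccabacbaa  a
   17  eggbcccabacbaae$gaadaf  f
   18  feggbcccabacbaae$gaada  a
   19  gaadafeggbcccabacbaae$  $
   20  gbcccabacbaae$gaadafeg  g
   21  ggbcccabacbaae$gaadafe  e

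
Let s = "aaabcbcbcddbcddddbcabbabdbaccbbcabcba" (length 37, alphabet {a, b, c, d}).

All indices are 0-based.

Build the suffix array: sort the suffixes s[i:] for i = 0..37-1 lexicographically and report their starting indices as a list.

[36, 0, 1, 19, 32, 2, 22, 26, 35, 21, 25, 20, 29, 17, 30, 33, 3, 5, 7, 11, 23, 18, 31, 34, 28, 4, 6, 27, 8, 12, 24, 16, 10, 15, 9, 14, 13]

rank→(start, suffix):
  0 → (36, 'a')
  1 → (0, 'aaabcbcbcddbcddddbcabbabdbaccbbcabcba')
  2 → (1, 'aabcbcbcddbcddddbcabbabdbaccbbcabcba')
  3 → (19, 'abbabdbaccbbcabcba')
  4 → (32, 'abcba')
  5 → (2, 'abcbcbcddbcddddbcabbabdbaccbbcabcba')
  6 → (22, 'abdbaccbbcabcba')
  7 → (26, 'accbbcabcba')
  8 → (35, 'ba')
  9 → (21, 'babdbaccbbcabcba')
  10 → (25, 'baccbbcabcba')
  11 → (20, 'bbabdbaccbbcabcba')
  12 → (29, 'bbcabcba')
  13 → (17, 'bcabbabdbaccbbcabcba')
  14 → (30, 'bcabcba')
  15 → (33, 'bcba')
  16 → (3, 'bcbcbcddbcddddbcabbabdbaccbbcabcba')
  17 → (5, 'bcbcddbcddddbcabbabdbaccbbcabcba')
  18 → (7, 'bcddbcddddbcabbabdbaccbbcabcba')
  19 → (11, 'bcddddbcabbabdbaccbbcabcba')
  20 → (23, 'bdbaccbbcabcba')
  21 → (18, 'cabbabdbaccbbcabcba')
  22 → (31, 'cabcba')
  23 → (34, 'cba')
  24 → (28, 'cbbcabcba')
  25 → (4, 'cbcbcddbcddddbcabbabdbaccbbcabcba')
  26 → (6, 'cbcddbcddddbcabbabdbaccbbcabcba')
  27 → (27, 'ccbbcabcba')
  28 → (8, 'cddbcddddbcabbabdbaccbbcabcba')
  29 → (12, 'cddddbcabbabdbaccbbcabcba')
  30 → (24, 'dbaccbbcabcba')
  31 → (16, 'dbcabbabdbaccbbcabcba')
  32 → (10, 'dbcddddbcabbabdbaccbbcabcba')
  33 → (15, 'ddbcabbabdbaccbbcabcba')
  34 → (9, 'ddbcddddbcabbabdbaccbbcabcba')
  35 → (14, 'dddbcabbabdbaccbbcabcba')
  36 → (13, 'ddddbcabbabdbaccbbcabcba')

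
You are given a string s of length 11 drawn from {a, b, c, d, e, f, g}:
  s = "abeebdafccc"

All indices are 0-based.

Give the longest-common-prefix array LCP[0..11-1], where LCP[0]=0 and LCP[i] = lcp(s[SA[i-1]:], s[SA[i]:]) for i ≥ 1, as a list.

rank | idx | suffix
   0 |   0 | abeebdafccc
   1 |   6 | afccc
   2 |   4 | bdafccc
   3 |   1 | beebdafccc
   4 |  10 | c
   5 |   9 | cc
   6 |   8 | ccc
   7 |   5 | dafccc
   8 |   3 | ebdafccc
   9 |   2 | eebdafccc
  10 |   7 | fccc

SA = [0, 6, 4, 1, 10, 9, 8, 5, 3, 2, 7]
rank  pair      lcp
   1  s[0:],s[6:]  1  'a'
   2  s[6:],s[4:]  0  ''
   3  s[4:],s[1:]  1  'b'
   4  s[1:],s[10:]  0  ''
   5  s[10:],s[9:]  1  'c'
   6  s[9:],s[8:]  2  'cc'
   7  s[8:],s[5:]  0  ''
   8  s[5:],s[3:]  0  ''
   9  s[3:],s[2:]  1  'e'
  10  s[2:],s[7:]  0  ''

[0, 1, 0, 1, 0, 1, 2, 0, 0, 1, 0]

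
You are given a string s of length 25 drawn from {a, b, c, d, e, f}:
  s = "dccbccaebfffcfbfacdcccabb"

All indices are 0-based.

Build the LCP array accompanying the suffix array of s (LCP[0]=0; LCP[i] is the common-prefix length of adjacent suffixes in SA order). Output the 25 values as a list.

rank | idx | suffix
   0 |  22 | abb
   1 |  16 | acdcccabb
   2 |   6 | aebfffcfbfacdcccabb
   3 |  24 | b
   4 |  23 | bb
   5 |   3 | bccaebfffcfbfacdcccabb
   6 |  14 | bfacdcccabb
   7 |   8 | bfffcfbfacdcccabb
   8 |  21 | cabb
   9 |   5 | caebfffcfbfacdcccabb
  10 |   2 | cbccaebfffcfbfacdcccabb
  11 |  20 | ccabb
  12 |   4 | ccaebfffcfbfacdcccabb
  13 |   1 | ccbccaebfffcfbfacdcccabb
  14 |  19 | cccabb
  15 |  17 | cdcccabb
  16 |  12 | cfbfacdcccabb
  17 |   0 | dccbccaebfffcfbfacdcccabb
  18 |  18 | dcccabb
  19 |   7 | ebfffcfbfacdcccabb
  20 |  15 | facdcccabb
  21 |  13 | fbfacdcccabb
  22 |  11 | fcfbfacdcccabb
  23 |  10 | ffcfbfacdcccabb
  24 |   9 | fffcfbfacdcccabb

SA = [22, 16, 6, 24, 23, 3, 14, 8, 21, 5, 2, 20, 4, 1, 19, 17, 12, 0, 18, 7, 15, 13, 11, 10, 9]
rank  pair      lcp
   1  s[22:],s[16:]  1  'a'
   2  s[16:],s[6:]  1  'a'
   3  s[6:],s[24:]  0  ''
   4  s[24:],s[23:]  1  'b'
   5  s[23:],s[3:]  1  'b'
   6  s[3:],s[14:]  1  'b'
   7  s[14:],s[8:]  2  'bf'
   8  s[8:],s[21:]  0  ''
   9  s[21:],s[5:]  2  'ca'
  10  s[5:],s[2:]  1  'c'
  11  s[2:],s[20:]  1  'c'
  12  s[20:],s[4:]  3  'cca'
  13  s[4:],s[1:]  2  'cc'
  14  s[1:],s[19:]  2  'cc'
  15  s[19:],s[17:]  1  'c'
  16  s[17:],s[12:]  1  'c'
  17  s[12:],s[0:]  0  ''
  18  s[0:],s[18:]  3  'dcc'
  19  s[18:],s[7:]  0  ''
  20  s[7:],s[15:]  0  ''
  21  s[15:],s[13:]  1  'f'
  22  s[13:],s[11:]  1  'f'
  23  s[11:],s[10:]  1  'f'
  24  s[10:],s[9:]  2  'ff'

[0, 1, 1, 0, 1, 1, 1, 2, 0, 2, 1, 1, 3, 2, 2, 1, 1, 0, 3, 0, 0, 1, 1, 1, 2]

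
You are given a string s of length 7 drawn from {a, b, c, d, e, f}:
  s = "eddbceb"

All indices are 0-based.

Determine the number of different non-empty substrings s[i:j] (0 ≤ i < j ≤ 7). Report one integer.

sorted suffixes:
  #0 SA[0]=6  'b'
  #1 SA[1]=3  'bceb'
  #2 SA[2]=4  'ceb'
  #3 SA[3]=2  'dbceb'
  #4 SA[4]=1  'ddbceb'
  #5 SA[5]=5  'eb'
  #6 SA[6]=0  'eddbceb'

SA = [6, 3, 4, 2, 1, 5, 0]
[i] adj suffixes → lcp
  [1] 6/3 → 1 ('b')
  [2] 3/4 → 0 ('')
  [3] 4/2 → 0 ('')
  [4] 2/1 → 1 ('d')
  [5] 1/5 → 0 ('')
  [6] 5/0 → 1 ('e')

n(n+1)/2 = 7·8/2 = 28
Σ LCP = 0 + 1 + 0 + 0 + 1 + 0 + 1 = 3
distinct = 28 − 3 = 25

25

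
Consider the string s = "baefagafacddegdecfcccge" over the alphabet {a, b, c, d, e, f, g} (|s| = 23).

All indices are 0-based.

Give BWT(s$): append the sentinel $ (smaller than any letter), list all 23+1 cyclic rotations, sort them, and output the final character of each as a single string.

efbgf$fcaeccgdgdadaecaec

rank  rotation                  last
    0  $baefagafacddegdecfcccge  e
    1  acddegdecfcccge$baefagaf  f
    2  aefagafacddegdecfcccge$b  b
    3  afacddegdecfcccge$baefag  g
    4  agafacddegdecfcccge$baef  f
    5  baefagafacddegdecfcccge$  $
    6  cccge$baefagafacddegdecf  f
    7  ccge$baefagafacddegdecfc  c
    8  cddegdecfcccge$baefagafa  a
    9  cfcccge$baefagafacddegde  e
   10  cge$baefagafacddegdecfcc  c
   11  ddegdecfcccge$baefagafac  c
   12  decfcccge$baefagafacddeg  g
   13  degdecfcccge$baefagafacd  d
   14  e$baefagafacddegdecfcccg  g
   15  ecfcccge$baefagafacddegd  d
   16  efagafacddegdecfcccge$ba  a
   17  egdecfcccge$baefagafacdd  d
   18  facddegdecfcccge$baefaga  a
   19  fagafacddegdecfcccge$bae  e
   20  fcccge$baefagafacddegdec  c
   21  gafacddegdecfcccge$baefa  a
   22  gdecfcccge$baefagafacdde  e
   23  ge$baefagafacddegdecfccc  c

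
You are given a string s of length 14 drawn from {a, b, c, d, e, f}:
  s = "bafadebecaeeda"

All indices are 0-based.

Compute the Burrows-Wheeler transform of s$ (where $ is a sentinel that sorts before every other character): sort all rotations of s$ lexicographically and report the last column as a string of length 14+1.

rank  rotation         last
    0  $bafadebecaeeda  a
    1  a$bafadebecaeed  d
    2  adebecaeeda$baf  f
    3  aeeda$bafadebec  c
    4  afadebecaeeda$b  b
    5  bafadebecaeeda$  $
    6  becaeeda$bafade  e
    7  caeeda$bafadebe  e
    8  da$bafadebecaee  e
    9  debecaeeda$bafa  a
   10  ebecaeeda$bafad  d
   11  ecaeeda$bafadeb  b
   12  eda$bafadebecae  e
   13  eeda$bafadebeca  a
   14  fadebecaeeda$ba  a

adfcb$eeeadbeaa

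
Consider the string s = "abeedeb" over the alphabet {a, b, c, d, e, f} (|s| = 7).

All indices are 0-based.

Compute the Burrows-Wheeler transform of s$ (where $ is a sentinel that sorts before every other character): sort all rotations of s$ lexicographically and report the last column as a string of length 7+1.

rank  rotation  last
    0  $abeedeb  b
    1  abeedeb$  $
    2  b$abeede  e
    3  beedeb$a  a
    4  deb$abee  e
    5  eb$abeed  d
    6  edeb$abe  e
    7  eedeb$ab  b

b$eaedeb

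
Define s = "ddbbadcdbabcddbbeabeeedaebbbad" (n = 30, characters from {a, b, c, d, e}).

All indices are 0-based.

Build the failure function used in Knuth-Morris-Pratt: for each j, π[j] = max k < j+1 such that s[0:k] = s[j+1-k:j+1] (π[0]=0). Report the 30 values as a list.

π[0] = 0
j=1 s[j]='d': π[1]=1 (border 'd')
j=2 s[j]='b': k: 1→0; π[2]=0 (border '')
j=3 s[j]='b': π[3]=0 (border '')
j=4 s[j]='a': π[4]=0 (border '')
j=5 s[j]='d': π[5]=1 (border 'd')
j=6 s[j]='c': k: 1→0; π[6]=0 (border '')
j=7 s[j]='d': π[7]=1 (border 'd')
j=8 s[j]='b': k: 1→0; π[8]=0 (border '')
j=9 s[j]='a': π[9]=0 (border '')
j=10 s[j]='b': π[10]=0 (border '')
j=11 s[j]='c': π[11]=0 (border '')
j=12 s[j]='d': π[12]=1 (border 'd')
j=13 s[j]='d': π[13]=2 (border 'dd')
j=14 s[j]='b': π[14]=3 (border 'ddb')
j=15 s[j]='b': π[15]=4 (border 'ddbb')
j=16 s[j]='e': k: 4→0; π[16]=0 (border '')
j=17 s[j]='a': π[17]=0 (border '')
j=18 s[j]='b': π[18]=0 (border '')
j=19 s[j]='e': π[19]=0 (border '')
j=20 s[j]='e': π[20]=0 (border '')
j=21 s[j]='e': π[21]=0 (border '')
j=22 s[j]='d': π[22]=1 (border 'd')
j=23 s[j]='a': k: 1→0; π[23]=0 (border '')
j=24 s[j]='e': π[24]=0 (border '')
j=25 s[j]='b': π[25]=0 (border '')
j=26 s[j]='b': π[26]=0 (border '')
j=27 s[j]='b': π[27]=0 (border '')
j=28 s[j]='a': π[28]=0 (border '')
j=29 s[j]='d': π[29]=1 (border 'd')

[0, 1, 0, 0, 0, 1, 0, 1, 0, 0, 0, 0, 1, 2, 3, 4, 0, 0, 0, 0, 0, 0, 1, 0, 0, 0, 0, 0, 0, 1]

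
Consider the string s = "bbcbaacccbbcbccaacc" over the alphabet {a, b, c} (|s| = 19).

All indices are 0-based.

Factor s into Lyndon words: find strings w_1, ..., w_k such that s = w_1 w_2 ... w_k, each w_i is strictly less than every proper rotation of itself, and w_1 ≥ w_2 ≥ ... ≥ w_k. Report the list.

["bbc", "b", "aacccbbcbcc", "aacc"]

emit factor 1: 'bbc' (i=0, period=3)
emit factor 2: 'b' (i=3, period=1)
emit factor 3: 'aacccbbcbcc' (i=4, period=11)
emit factor 4: 'aacc' (i=15, period=4)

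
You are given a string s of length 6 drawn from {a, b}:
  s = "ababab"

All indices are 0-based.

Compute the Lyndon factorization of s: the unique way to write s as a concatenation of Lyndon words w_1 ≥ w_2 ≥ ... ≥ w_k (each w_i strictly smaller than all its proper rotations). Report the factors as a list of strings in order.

emit factor 1: 'ab' (i=0, period=2)
emit factor 2: 'ab' (i=2, period=2)
emit factor 3: 'ab' (i=4, period=2)

["ab", "ab", "ab"]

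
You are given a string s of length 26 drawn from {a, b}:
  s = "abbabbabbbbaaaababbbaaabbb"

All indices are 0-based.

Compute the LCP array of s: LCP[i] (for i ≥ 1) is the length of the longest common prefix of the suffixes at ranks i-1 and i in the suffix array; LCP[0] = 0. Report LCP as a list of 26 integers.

sorted suffixes:
  #0 SA[0]=11  'aaaababbbaaabbb'
  #1 SA[1]=12  'aaababbbaaabbb'
  #2 SA[2]=20  'aaabbb'
  #3 SA[3]=13  'aababbbaaabbb'
  #4 SA[4]=21  'aabbb'
  #5 SA[5]=14  'ababbbaaabbb'
  #6 SA[6]=0  'abbabbabbbbaaaababbbaaabbb'
  #7 SA[7]=3  'abbabbbbaaaababbbaaabbb'
  #8 SA[8]=22  'abbb'
  #9 SA[9]=16  'abbbaaabbb'
  #10 SA[10]=6  'abbbbaaaababbbaaabbb'
  #11 SA[11]=25  'b'
  #12 SA[12]=10  'baaaababbbaaabbb'
  #13 SA[13]=19  'baaabbb'
  #14 SA[14]=2  'babbabbbbaaaababbbaaabbb'
  #15 SA[15]=15  'babbbaaabbb'
  #16 SA[16]=5  'babbbbaaaababbbaaabbb'
  #17 SA[17]=24  'bb'
  #18 SA[18]=9  'bbaaaababbbaaabbb'
  #19 SA[19]=18  'bbaaabbb'
  #20 SA[20]=1  'bbabbabbbbaaaababbbaaabbb'
  #21 SA[21]=4  'bbabbbbaaaababbbaaabbb'
  #22 SA[22]=23  'bbb'
  #23 SA[23]=8  'bbbaaaababbbaaabbb'
  #24 SA[24]=17  'bbbaaabbb'
  #25 SA[25]=7  'bbbbaaaababbbaaabbb'

SA = [11, 12, 20, 13, 21, 14, 0, 3, 22, 16, 6, 25, 10, 19, 2, 15, 5, 24, 9, 18, 1, 4, 23, 8, 17, 7]
rank  pair      lcp
   1  s[11:],s[12:]  3  'aaa'
   2  s[12:],s[20:]  4  'aaab'
   3  s[20:],s[13:]  2  'aa'
   4  s[13:],s[21:]  3  'aab'
   5  s[21:],s[14:]  1  'a'
   6  s[14:],s[0:]  2  'ab'
   7  s[0:],s[3:]  6  'abbabb'
   8  s[3:],s[22:]  3  'abb'
   9  s[22:],s[16:]  4  'abbb'
  10  s[16:],s[6:]  4  'abbb'
  11  s[6:],s[25:]  0  ''
  12  s[25:],s[10:]  1  'b'
  13  s[10:],s[19:]  4  'baaa'
  14  s[19:],s[2:]  2  'ba'
  15  s[2:],s[15:]  4  'babb'
  16  s[15:],s[5:]  5  'babbb'
  17  s[5:],s[24:]  1  'b'
  18  s[24:],s[9:]  2  'bb'
  19  s[9:],s[18:]  5  'bbaaa'
  20  s[18:],s[1:]  3  'bba'
  21  s[1:],s[4:]  5  'bbabb'
  22  s[4:],s[23:]  2  'bb'
  23  s[23:],s[8:]  3  'bbb'
  24  s[8:],s[17:]  6  'bbbaaa'
  25  s[17:],s[7:]  3  'bbb'

[0, 3, 4, 2, 3, 1, 2, 6, 3, 4, 4, 0, 1, 4, 2, 4, 5, 1, 2, 5, 3, 5, 2, 3, 6, 3]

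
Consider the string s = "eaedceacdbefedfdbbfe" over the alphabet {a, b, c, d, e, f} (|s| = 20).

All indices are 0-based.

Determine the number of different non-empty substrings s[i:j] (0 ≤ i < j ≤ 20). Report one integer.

rank→(start, suffix):
  0 → (6, 'acdbefedfdbbfe')
  1 → (1, 'aedceacdbefedfdbbfe')
  2 → (16, 'bbfe')
  3 → (9, 'befedfdbbfe')
  4 → (17, 'bfe')
  5 → (7, 'cdbefedfdbbfe')
  6 → (4, 'ceacdbefedfdbbfe')
  7 → (15, 'dbbfe')
  8 → (8, 'dbefedfdbbfe')
  9 → (3, 'dceacdbefedfdbbfe')
  10 → (13, 'dfdbbfe')
  11 → (19, 'e')
  12 → (5, 'eacdbefedfdbbfe')
  13 → (0, 'eaedceacdbefedfdbbfe')
  14 → (2, 'edceacdbefedfdbbfe')
  15 → (12, 'edfdbbfe')
  16 → (10, 'efedfdbbfe')
  17 → (14, 'fdbbfe')
  18 → (18, 'fe')
  19 → (11, 'fedfdbbfe')

SA = [6, 1, 16, 9, 17, 7, 4, 15, 8, 3, 13, 19, 5, 0, 2, 12, 10, 14, 18, 11]
[i] adj suffixes → lcp
  [1] 6/1 → 1 ('a')
  [2] 1/16 → 0 ('')
  [3] 16/9 → 1 ('b')
  [4] 9/17 → 1 ('b')
  [5] 17/7 → 0 ('')
  [6] 7/4 → 1 ('c')
  [7] 4/15 → 0 ('')
  [8] 15/8 → 2 ('db')
  [9] 8/3 → 1 ('d')
  [10] 3/13 → 1 ('d')
  [11] 13/19 → 0 ('')
  [12] 19/5 → 1 ('e')
  [13] 5/0 → 2 ('ea')
  [14] 0/2 → 1 ('e')
  [15] 2/12 → 2 ('ed')
  [16] 12/10 → 1 ('e')
  [17] 10/14 → 0 ('')
  [18] 14/18 → 1 ('f')
  [19] 18/11 → 2 ('fe')

n(n+1)/2 = 20·21/2 = 210
Σ LCP = 0 + 1 + 0 + 1 + 1 + 0 + 1 + 0 + 2 + 1 + 1 + 0 + 1 + 2 + 1 + 2 + 1 + 0 + 1 + 2 = 18
distinct = 210 − 18 = 192

192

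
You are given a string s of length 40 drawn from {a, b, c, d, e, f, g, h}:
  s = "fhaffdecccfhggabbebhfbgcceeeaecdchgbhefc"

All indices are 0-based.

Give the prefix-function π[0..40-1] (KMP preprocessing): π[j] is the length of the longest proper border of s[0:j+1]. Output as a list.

[0, 0, 0, 1, 1, 0, 0, 0, 0, 0, 1, 2, 0, 0, 0, 0, 0, 0, 0, 0, 1, 0, 0, 0, 0, 0, 0, 0, 0, 0, 0, 0, 0, 0, 0, 0, 0, 0, 1, 0]

π[0] = 0
j=1 s[j]='h': π[1]=0 (border '')
j=2 s[j]='a': π[2]=0 (border '')
j=3 s[j]='f': π[3]=1 (border 'f')
j=4 s[j]='f': k: 1→0; π[4]=1 (border 'f')
j=5 s[j]='d': k: 1→0; π[5]=0 (border '')
j=6 s[j]='e': π[6]=0 (border '')
j=7 s[j]='c': π[7]=0 (border '')
j=8 s[j]='c': π[8]=0 (border '')
j=9 s[j]='c': π[9]=0 (border '')
j=10 s[j]='f': π[10]=1 (border 'f')
j=11 s[j]='h': π[11]=2 (border 'fh')
j=12 s[j]='g': k: 2→0; π[12]=0 (border '')
j=13 s[j]='g': π[13]=0 (border '')
j=14 s[j]='a': π[14]=0 (border '')
j=15 s[j]='b': π[15]=0 (border '')
j=16 s[j]='b': π[16]=0 (border '')
j=17 s[j]='e': π[17]=0 (border '')
j=18 s[j]='b': π[18]=0 (border '')
j=19 s[j]='h': π[19]=0 (border '')
j=20 s[j]='f': π[20]=1 (border 'f')
j=21 s[j]='b': k: 1→0; π[21]=0 (border '')
j=22 s[j]='g': π[22]=0 (border '')
j=23 s[j]='c': π[23]=0 (border '')
j=24 s[j]='c': π[24]=0 (border '')
j=25 s[j]='e': π[25]=0 (border '')
j=26 s[j]='e': π[26]=0 (border '')
j=27 s[j]='e': π[27]=0 (border '')
j=28 s[j]='a': π[28]=0 (border '')
j=29 s[j]='e': π[29]=0 (border '')
j=30 s[j]='c': π[30]=0 (border '')
j=31 s[j]='d': π[31]=0 (border '')
j=32 s[j]='c': π[32]=0 (border '')
j=33 s[j]='h': π[33]=0 (border '')
j=34 s[j]='g': π[34]=0 (border '')
j=35 s[j]='b': π[35]=0 (border '')
j=36 s[j]='h': π[36]=0 (border '')
j=37 s[j]='e': π[37]=0 (border '')
j=38 s[j]='f': π[38]=1 (border 'f')
j=39 s[j]='c': k: 1→0; π[39]=0 (border '')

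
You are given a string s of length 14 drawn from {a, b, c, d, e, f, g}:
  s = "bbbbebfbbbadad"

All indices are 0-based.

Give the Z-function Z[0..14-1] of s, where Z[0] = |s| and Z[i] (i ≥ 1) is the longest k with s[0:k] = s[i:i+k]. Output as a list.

Z[0]=14
i=1: fresh scan; Z[1]=3 scan→box=[1,4)
i=2: min(r-i=2, Z[1]=3)=2; Z[2]=2
i=3: min(r-i=1, Z[2]=2)=1; Z[3]=1
i=4: fresh scan; Z[4]=0
i=5: fresh scan; Z[5]=1 scan→box=[5,6)
i=6: fresh scan; Z[6]=0
i=7: fresh scan; Z[7]=3 scan→box=[7,10)
i=8: min(r-i=2, Z[1]=3)=2; Z[8]=2
i=9: min(r-i=1, Z[2]=2)=1; Z[9]=1
i=10: fresh scan; Z[10]=0
i=11: fresh scan; Z[11]=0
i=12: fresh scan; Z[12]=0
i=13: fresh scan; Z[13]=0

[14, 3, 2, 1, 0, 1, 0, 3, 2, 1, 0, 0, 0, 0]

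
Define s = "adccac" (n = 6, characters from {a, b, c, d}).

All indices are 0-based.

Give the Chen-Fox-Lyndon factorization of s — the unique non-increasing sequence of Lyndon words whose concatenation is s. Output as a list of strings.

["adcc", "ac"]

emit factor 1: 'adcc' (i=0, period=4)
emit factor 2: 'ac' (i=4, period=2)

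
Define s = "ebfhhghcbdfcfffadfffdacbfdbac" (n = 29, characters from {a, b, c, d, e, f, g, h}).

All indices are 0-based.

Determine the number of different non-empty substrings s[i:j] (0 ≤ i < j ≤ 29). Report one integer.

rank | idx | suffix
   0 |  27 | ac
   1 |  21 | acbfdbac
   2 |  15 | adfffdacbfdbac
   3 |  26 | bac
   4 |   8 | bdfcfffadfffdacbfdbac
   5 |  23 | bfdbac
   6 |   1 | bfhhghcbdfcfffadfffdacbfdbac
   7 |  28 | c
   8 |   7 | cbdfcfffadfffdacbfdbac
   9 |  22 | cbfdbac
  10 |  11 | cfffadfffdacbfdbac
  11 |  20 | dacbfdbac
  12 |  25 | dbac
  13 |   9 | dfcfffadfffdacbfdbac
  14 |  16 | dfffdacbfdbac
  15 |   0 | ebfhhghcbdfcfffadfffdacbfdbac
  16 |  14 | fadfffdacbfdbac
  17 |  10 | fcfffadfffdacbfdbac
  18 |  19 | fdacbfdbac
  19 |  24 | fdbac
  20 |  13 | ffadfffdacbfdbac
  21 |  18 | ffdacbfdbac
  22 |  12 | fffadfffdacbfdbac
  23 |  17 | fffdacbfdbac
  24 |   2 | fhhghcbdfcfffadfffdacbfdbac
  25 |   5 | ghcbdfcfffadfffdacbfdbac
  26 |   6 | hcbdfcfffadfffdacbfdbac
  27 |   4 | hghcbdfcfffadfffdacbfdbac
  28 |   3 | hhghcbdfcfffadfffdacbfdbac

SA = [27, 21, 15, 26, 8, 23, 1, 28, 7, 22, 11, 20, 25, 9, 16, 0, 14, 10, 19, 24, 13, 18, 12, 17, 2, 5, 6, 4, 3]
rank  pair      lcp
   1  s[27:],s[21:]  2  'ac'
   2  s[21:],s[15:]  1  'a'
   3  s[15:],s[26:]  0  ''
   4  s[26:],s[8:]  1  'b'
   5  s[8:],s[23:]  1  'b'
   6  s[23:],s[1:]  2  'bf'
   7  s[1:],s[28:]  0  ''
   8  s[28:],s[7:]  1  'c'
   9  s[7:],s[22:]  2  'cb'
  10  s[22:],s[11:]  1  'c'
  11  s[11:],s[20:]  0  ''
  12  s[20:],s[25:]  1  'd'
  13  s[25:],s[9:]  1  'd'
  14  s[9:],s[16:]  2  'df'
  15  s[16:],s[0:]  0  ''
  16  s[0:],s[14:]  0  ''
  17  s[14:],s[10:]  1  'f'
  18  s[10:],s[19:]  1  'f'
  19  s[19:],s[24:]  2  'fd'
  20  s[24:],s[13:]  1  'f'
  21  s[13:],s[18:]  2  'ff'
  22  s[18:],s[12:]  2  'ff'
  23  s[12:],s[17:]  3  'fff'
  24  s[17:],s[2:]  1  'f'
  25  s[2:],s[5:]  0  ''
  26  s[5:],s[6:]  0  ''
  27  s[6:],s[4:]  1  'h'
  28  s[4:],s[3:]  1  'h'

n(n+1)/2 = 29·30/2 = 435
Σ LCP = 0 + 2 + 1 + 0 + 1 + 1 + 2 + 0 + 1 + 2 + 1 + 0 + 1 + 1 + 2 + 0 + 0 + 1 + 1 + 2 + 1 + 2 + 2 + 3 + 1 + 0 + 0 + 1 + 1 = 30
distinct = 435 − 30 = 405

405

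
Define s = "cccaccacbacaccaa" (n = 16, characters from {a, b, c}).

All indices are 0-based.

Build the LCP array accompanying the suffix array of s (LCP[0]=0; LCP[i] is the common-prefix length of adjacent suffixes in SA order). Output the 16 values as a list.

[0, 1, 1, 2, 2, 4, 0, 0, 2, 3, 5, 1, 1, 3, 4, 2]

rank→(start, suffix):
  0 → (15, 'a')
  1 → (14, 'aa')
  2 → (9, 'acaccaa')
  3 → (6, 'acbacaccaa')
  4 → (11, 'accaa')
  5 → (3, 'accacbacaccaa')
  6 → (8, 'bacaccaa')
  7 → (13, 'caa')
  8 → (5, 'cacbacaccaa')
  9 → (10, 'caccaa')
  10 → (2, 'caccacbacaccaa')
  11 → (7, 'cbacaccaa')
  12 → (12, 'ccaa')
  13 → (4, 'ccacbacaccaa')
  14 → (1, 'ccaccacbacaccaa')
  15 → (0, 'cccaccacbacaccaa')

SA = [15, 14, 9, 6, 11, 3, 8, 13, 5, 10, 2, 7, 12, 4, 1, 0]
rank  pair      lcp
   1  s[15:],s[14:]  1  'a'
   2  s[14:],s[9:]  1  'a'
   3  s[9:],s[6:]  2  'ac'
   4  s[6:],s[11:]  2  'ac'
   5  s[11:],s[3:]  4  'acca'
   6  s[3:],s[8:]  0  ''
   7  s[8:],s[13:]  0  ''
   8  s[13:],s[5:]  2  'ca'
   9  s[5:],s[10:]  3  'cac'
  10  s[10:],s[2:]  5  'cacca'
  11  s[2:],s[7:]  1  'c'
  12  s[7:],s[12:]  1  'c'
  13  s[12:],s[4:]  3  'cca'
  14  s[4:],s[1:]  4  'ccac'
  15  s[1:],s[0:]  2  'cc'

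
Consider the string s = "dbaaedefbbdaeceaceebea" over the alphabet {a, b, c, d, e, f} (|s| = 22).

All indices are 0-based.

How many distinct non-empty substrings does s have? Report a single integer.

rank→(start, suffix):
  0 → (21, 'a')
  1 → (2, 'aaedefbbdaeceaceebea')
  2 → (15, 'aceebea')
  3 → (11, 'aeceaceebea')
  4 → (3, 'aedefbbdaeceaceebea')
  5 → (1, 'baaedefbbdaeceaceebea')
  6 → (8, 'bbdaeceaceebea')
  7 → (9, 'bdaeceaceebea')
  8 → (19, 'bea')
  9 → (13, 'ceaceebea')
  10 → (16, 'ceebea')
  11 → (10, 'daeceaceebea')
  12 → (0, 'dbaaedefbbdaeceaceebea')
  13 → (5, 'defbbdaeceaceebea')
  14 → (20, 'ea')
  15 → (14, 'eaceebea')
  16 → (18, 'ebea')
  17 → (12, 'eceaceebea')
  18 → (4, 'edefbbdaeceaceebea')
  19 → (17, 'eebea')
  20 → (6, 'efbbdaeceaceebea')
  21 → (7, 'fbbdaeceaceebea')

SA = [21, 2, 15, 11, 3, 1, 8, 9, 19, 13, 16, 10, 0, 5, 20, 14, 18, 12, 4, 17, 6, 7]
rank  pair      lcp
   1  s[21:],s[2:]  1  'a'
   2  s[2:],s[15:]  1  'a'
   3  s[15:],s[11:]  1  'a'
   4  s[11:],s[3:]  2  'ae'
   5  s[3:],s[1:]  0  ''
   6  s[1:],s[8:]  1  'b'
   7  s[8:],s[9:]  1  'b'
   8  s[9:],s[19:]  1  'b'
   9  s[19:],s[13:]  0  ''
  10  s[13:],s[16:]  2  'ce'
  11  s[16:],s[10:]  0  ''
  12  s[10:],s[0:]  1  'd'
  13  s[0:],s[5:]  1  'd'
  14  s[5:],s[20:]  0  ''
  15  s[20:],s[14:]  2  'ea'
  16  s[14:],s[18:]  1  'e'
  17  s[18:],s[12:]  1  'e'
  18  s[12:],s[4:]  1  'e'
  19  s[4:],s[17:]  1  'e'
  20  s[17:],s[6:]  1  'e'
  21  s[6:],s[7:]  0  ''

n(n+1)/2 = 22·23/2 = 253
Σ LCP = 0 + 1 + 1 + 1 + 2 + 0 + 1 + 1 + 1 + 0 + 2 + 0 + 1 + 1 + 0 + 2 + 1 + 1 + 1 + 1 + 1 + 0 = 19
distinct = 253 − 19 = 234

234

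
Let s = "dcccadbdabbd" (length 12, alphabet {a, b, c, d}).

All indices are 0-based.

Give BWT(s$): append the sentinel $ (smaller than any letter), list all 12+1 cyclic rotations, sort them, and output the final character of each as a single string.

ddcabdccdbba$

rank  rotation       last
    0  $dcccadbdabbd  d
    1  abbd$dcccadbd  d
    2  adbdabbd$dccc  c
    3  bbd$dcccadbda  a
    4  bd$dcccadbdab  b
    5  bdabbd$dcccad  d
    6  cadbdabbd$dcc  c
    7  ccadbdabbd$dc  c
    8  cccadbdabbd$d  d
    9  d$dcccadbdabb  b
   10  dabbd$dcccadb  b
   11  dbdabbd$dccca  a
   12  dcccadbdabbd$  $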